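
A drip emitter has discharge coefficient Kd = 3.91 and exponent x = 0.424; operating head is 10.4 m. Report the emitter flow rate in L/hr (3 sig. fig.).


Approach: apply the emitter characteristic equation, q = Kd * h^x.
q = 3.91 * 10.4^0.424 = 10.6 L/hr
Therefore the emitter flow rate = 10.6 L/hr.


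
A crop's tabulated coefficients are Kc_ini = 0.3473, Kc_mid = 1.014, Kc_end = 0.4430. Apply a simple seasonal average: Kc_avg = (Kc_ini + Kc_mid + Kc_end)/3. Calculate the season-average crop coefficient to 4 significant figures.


Kc_avg = (0.3473 + 1.014 + 0.4430)/3 = 0.6014
Therefore the season-average crop coefficient = 0.6014.


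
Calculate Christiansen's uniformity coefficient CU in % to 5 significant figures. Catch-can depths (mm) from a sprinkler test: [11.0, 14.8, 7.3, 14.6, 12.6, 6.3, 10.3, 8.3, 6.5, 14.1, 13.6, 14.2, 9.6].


Approach: apply Christiansen's uniformity coefficient, CU = (1 - mean_abs_deviation/mean)*100.
mean = 11.01538 mm
mean |d_i - mean| = 2.739645 mm
CU = (1 - 2.739645/11.01538)*100 = 75.129 %
Therefore Christiansen's uniformity coefficient CU = 75.129 %.


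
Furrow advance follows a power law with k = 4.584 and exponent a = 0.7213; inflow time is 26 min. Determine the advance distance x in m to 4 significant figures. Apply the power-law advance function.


Approach: apply the power-law advance function, x = k*t^a.
x = 4.584 * 26^0.7213 = 48.07 m
Therefore the advance distance x = 48.07 m.


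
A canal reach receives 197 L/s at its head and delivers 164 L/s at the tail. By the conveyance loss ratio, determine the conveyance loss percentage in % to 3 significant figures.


Approach: apply the conveyance loss ratio, loss% = ((Q_head - Q_tail)/Q_head)*100.
loss = ((197 - 164)/197)*100 = 16.8 %
Therefore the conveyance loss percentage = 16.8 %.


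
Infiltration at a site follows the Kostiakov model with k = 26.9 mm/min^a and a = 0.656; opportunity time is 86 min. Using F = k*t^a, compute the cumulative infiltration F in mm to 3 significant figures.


F = 26.9 * 86^0.656 = 500 mm
Therefore the cumulative infiltration F = 500 mm.


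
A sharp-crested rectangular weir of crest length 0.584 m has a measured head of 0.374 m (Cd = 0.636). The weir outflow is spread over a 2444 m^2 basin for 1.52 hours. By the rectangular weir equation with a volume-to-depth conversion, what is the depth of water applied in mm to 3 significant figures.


Approach: apply the rectangular weir equation with a volume-to-depth conversion, Q = (2/3)*Cd*L*sqrt(2g)*H^1.5; d = Q*t/A * 1000.
Step 1 — weir discharge:
  Q = (2/3)*0.636*0.584*sqrt(2*9.81)*0.374^1.5 = 0.25086 m^3/s
Step 2 — volume: V = 0.25086 * 1.52*3600 = 1372.7 m^3
Step 3 — depth: d = V/A * 1000 = 1372.7/2444 * 1000 = 562 mm
Therefore the depth of water applied = 562 mm.


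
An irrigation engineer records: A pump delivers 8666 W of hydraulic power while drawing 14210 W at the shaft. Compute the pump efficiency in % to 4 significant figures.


Approach: apply the efficiency ratio, eta = (P_out/P_in)*100.
eta = (8666 / 14210) * 100 = 60.99 %
Therefore the pump efficiency = 60.99 %.


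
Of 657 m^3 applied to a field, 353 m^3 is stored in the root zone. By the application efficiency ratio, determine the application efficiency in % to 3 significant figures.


Approach: apply the application efficiency ratio, Ea = (stored/applied)*100.
Ea = (353/657)*100 = 53.7 %
Therefore the application efficiency = 53.7 %.


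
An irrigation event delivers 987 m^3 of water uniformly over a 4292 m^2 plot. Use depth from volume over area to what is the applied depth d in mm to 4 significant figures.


Approach: apply depth from volume over area, d = (V/A)*1000.
d = (987 / 4292) * 1000 = 230.0 mm
Therefore the applied depth d = 230.0 mm.


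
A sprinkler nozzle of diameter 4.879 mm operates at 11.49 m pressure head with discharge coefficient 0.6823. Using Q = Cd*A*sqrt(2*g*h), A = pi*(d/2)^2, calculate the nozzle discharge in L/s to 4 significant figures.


A = pi*(4.879e-3/2)^2 = 1.86961e-05 m^2
Q = 0.6823 * 1.86961e-05 * sqrt(2*9.81*11.49) * 1000 = 0.1915 L/s
Therefore the nozzle discharge = 0.1915 L/s.


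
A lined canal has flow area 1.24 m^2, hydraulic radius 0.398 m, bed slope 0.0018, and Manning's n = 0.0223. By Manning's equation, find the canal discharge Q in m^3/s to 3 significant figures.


Approach: apply Manning's equation, Q = (1/n)*A*R^(2/3)*S^(1/2).
Q = (1/0.0223) * 1.24 * 0.398^(2/3) * 0.0018^(1/2) = 1.28 m^3/s
Therefore the canal discharge Q = 1.28 m^3/s.


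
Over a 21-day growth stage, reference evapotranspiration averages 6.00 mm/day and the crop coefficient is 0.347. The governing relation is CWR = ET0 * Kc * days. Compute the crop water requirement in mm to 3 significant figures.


CWR = 6.00 * 0.347 * 21 = 43.7 mm
Therefore the crop water requirement = 43.7 mm.


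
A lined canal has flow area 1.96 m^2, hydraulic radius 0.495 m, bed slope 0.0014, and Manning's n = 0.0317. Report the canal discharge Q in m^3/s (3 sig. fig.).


Approach: apply Manning's equation, Q = (1/n)*A*R^(2/3)*S^(1/2).
Q = (1/0.0317) * 1.96 * 0.495^(2/3) * 0.0014^(1/2) = 1.45 m^3/s
Therefore the canal discharge Q = 1.45 m^3/s.


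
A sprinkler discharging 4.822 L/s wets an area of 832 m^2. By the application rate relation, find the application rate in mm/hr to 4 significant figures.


Approach: apply the application rate relation, rate = (Q/A)*3600.
rate = (4.822 / 832) * 3600 = 20.86 mm/hr
Therefore the application rate = 20.86 mm/hr.


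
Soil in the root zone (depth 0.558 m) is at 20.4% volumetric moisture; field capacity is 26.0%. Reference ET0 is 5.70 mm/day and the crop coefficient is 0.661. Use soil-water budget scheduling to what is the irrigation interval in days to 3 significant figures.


Approach: apply soil-water budget scheduling, SMD = (FC-theta)/100*depth*1000; ETc = ET0*Kc; interval = SMD/ETc.
Step 1 — soil moisture deficit:
  SMD = (26.0 - 20.4)/100 * 0.558 * 1000 = 31.248 mm
Step 2 — daily crop ET (ETc = ET0*Kc):
  ETc = 5.70 * 0.661 = 3.7677 mm/day
Step 3 — irrigation interval (SMD/ETc):
  interval = 31.248 / 3.7677 = 8.29 days
Therefore the irrigation interval = 8.29 days.


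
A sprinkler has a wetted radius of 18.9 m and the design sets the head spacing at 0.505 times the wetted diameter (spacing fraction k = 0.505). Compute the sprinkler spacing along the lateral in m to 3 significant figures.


Approach: apply the sprinkler spacing rule (spacing as a fraction of wetted diameter), S = k*(2*R).
S = 0.505 * (2 * 18.9) = 19.1 m
Therefore the sprinkler spacing along the lateral = 19.1 m.


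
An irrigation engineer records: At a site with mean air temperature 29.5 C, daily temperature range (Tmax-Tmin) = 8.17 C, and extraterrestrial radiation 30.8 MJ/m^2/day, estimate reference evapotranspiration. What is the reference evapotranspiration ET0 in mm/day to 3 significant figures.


Approach: apply the Hargreaves-Samani method, ET0 = 0.0023*(Tmean+17.8)*sqrt(Tmax-Tmin)*0.408*Ra.
ET0 = 0.0023*(29.5+17.8)*sqrt(8.17)*0.408*30.8 = 3.91 mm/day
Therefore the reference evapotranspiration ET0 = 3.91 mm/day.


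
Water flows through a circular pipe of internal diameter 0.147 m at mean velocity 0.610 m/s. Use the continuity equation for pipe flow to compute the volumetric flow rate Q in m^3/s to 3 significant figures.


Approach: apply the continuity equation for pipe flow, Q = A * v with A = pi*(D/2)^2.
A = pi*(0.147/2)^2 = 0.016972 m^2
Q = 0.016972 * 0.610 = 0.0104 m^3/s
Therefore the volumetric flow rate Q = 0.0104 m^3/s.


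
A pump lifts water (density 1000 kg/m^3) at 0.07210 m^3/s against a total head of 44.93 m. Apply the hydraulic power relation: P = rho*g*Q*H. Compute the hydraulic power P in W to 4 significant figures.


P = 1000 * 9.81 * 0.07210 * 44.93 = 31780 W
Therefore the hydraulic power P = 31780 W.


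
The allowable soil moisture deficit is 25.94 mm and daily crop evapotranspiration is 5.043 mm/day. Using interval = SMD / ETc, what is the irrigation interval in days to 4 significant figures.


interval = 25.94 / 5.043 = 5.144 days
Therefore the irrigation interval = 5.144 days.


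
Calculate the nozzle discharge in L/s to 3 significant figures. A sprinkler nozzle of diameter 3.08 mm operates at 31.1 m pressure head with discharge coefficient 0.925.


Approach: apply the orifice equation, Q = Cd*A*sqrt(2*g*h), A = pi*(d/2)^2.
A = pi*(3.08e-3/2)^2 = 7.4506e-06 m^2
Q = 0.925 * 7.4506e-06 * sqrt(2*9.81*31.1) * 1000 = 0.170 L/s
Therefore the nozzle discharge = 0.170 L/s.


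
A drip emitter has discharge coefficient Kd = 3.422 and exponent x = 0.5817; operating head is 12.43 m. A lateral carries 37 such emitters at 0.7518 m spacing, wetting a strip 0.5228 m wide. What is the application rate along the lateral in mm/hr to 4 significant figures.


Approach: apply the emitter equation with a lateral mass balance, q = Kd*h^x; Q = n*q; rate = Q/(n*spacing*width).
Step 1 — single emitter flow (q = Kd*h^x):
  q = 3.422 * 12.43^0.5817 = 14.8229 L/hr
Step 2 — total lateral flow: Q = 37 * 14.8229 = 548.448 L/hr
Step 3 — wetted area: A = 37 * 0.7518 * 0.5228 = 14.5425 m^2
Step 4 — application rate: Q/A = 548.448/14.5425 = 37.71 mm/hr
Therefore the application rate along the lateral = 37.71 mm/hr.


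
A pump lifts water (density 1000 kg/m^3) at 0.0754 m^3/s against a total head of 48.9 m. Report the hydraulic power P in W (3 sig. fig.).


Approach: apply the hydraulic power relation, P = rho*g*Q*H.
P = 1000 * 9.81 * 0.0754 * 48.9 = 36200 W
Therefore the hydraulic power P = 36200 W.


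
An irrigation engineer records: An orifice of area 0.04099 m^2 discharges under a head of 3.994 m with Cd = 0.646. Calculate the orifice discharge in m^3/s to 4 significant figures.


Approach: apply the orifice equation, Q = Cd*A*sqrt(2*g*h).
Q = 0.646 * 0.04099 * sqrt(2*9.81*3.994) = 0.2344 m^3/s
Therefore the orifice discharge = 0.2344 m^3/s.


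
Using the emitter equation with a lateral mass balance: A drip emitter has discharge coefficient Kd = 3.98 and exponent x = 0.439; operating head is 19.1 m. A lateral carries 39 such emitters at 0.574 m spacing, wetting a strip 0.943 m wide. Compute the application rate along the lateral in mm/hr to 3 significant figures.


Approach: apply the emitter equation with a lateral mass balance, q = Kd*h^x; Q = n*q; rate = Q/(n*spacing*width).
Step 1 — single emitter flow (q = Kd*h^x):
  q = 3.98 * 19.1^0.439 = 14.530 L/hr
Step 2 — total lateral flow: Q = 39 * 14.530 = 566.66 L/hr
Step 3 — wetted area: A = 39 * 0.574 * 0.943 = 21.110 m^2
Step 4 — application rate: Q/A = 566.66/21.110 = 26.8 mm/hr
Therefore the application rate along the lateral = 26.8 mm/hr.


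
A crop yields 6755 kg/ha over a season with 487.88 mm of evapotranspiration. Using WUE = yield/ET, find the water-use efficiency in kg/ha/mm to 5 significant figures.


WUE = 6755 / 487.88 = 13.846 kg/ha/mm
Therefore the water-use efficiency = 13.846 kg/ha/mm.


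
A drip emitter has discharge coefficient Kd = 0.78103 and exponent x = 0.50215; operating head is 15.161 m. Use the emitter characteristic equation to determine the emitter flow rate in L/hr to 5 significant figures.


Approach: apply the emitter characteristic equation, q = Kd * h^x.
q = 0.78103 * 15.161^0.50215 = 3.0589 L/hr
Therefore the emitter flow rate = 3.0589 L/hr.


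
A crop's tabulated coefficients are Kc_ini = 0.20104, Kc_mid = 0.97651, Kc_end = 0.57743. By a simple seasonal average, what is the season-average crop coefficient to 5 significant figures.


Approach: apply a simple seasonal average, Kc_avg = (Kc_ini + Kc_mid + Kc_end)/3.
Kc_avg = (0.20104 + 0.97651 + 0.57743)/3 = 0.58499
Therefore the season-average crop coefficient = 0.58499.


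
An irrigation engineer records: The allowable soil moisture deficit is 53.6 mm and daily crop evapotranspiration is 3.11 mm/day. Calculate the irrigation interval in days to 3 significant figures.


Approach: apply the irrigation interval relation, interval = SMD / ETc.
interval = 53.6 / 3.11 = 17.2 days
Therefore the irrigation interval = 17.2 days.


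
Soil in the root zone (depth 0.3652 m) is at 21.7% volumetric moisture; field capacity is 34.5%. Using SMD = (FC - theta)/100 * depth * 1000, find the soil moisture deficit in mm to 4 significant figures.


SMD = (34.5 - 21.7)/100 * 0.3652 * 1000 = 46.75 mm
Therefore the soil moisture deficit = 46.75 mm.


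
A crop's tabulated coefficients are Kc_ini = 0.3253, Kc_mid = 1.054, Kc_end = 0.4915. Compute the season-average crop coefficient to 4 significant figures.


Approach: apply a simple seasonal average, Kc_avg = (Kc_ini + Kc_mid + Kc_end)/3.
Kc_avg = (0.3253 + 1.054 + 0.4915)/3 = 0.6236
Therefore the season-average crop coefficient = 0.6236.


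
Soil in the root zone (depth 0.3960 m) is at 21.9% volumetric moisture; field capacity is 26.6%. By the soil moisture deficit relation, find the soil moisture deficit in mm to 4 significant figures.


Approach: apply the soil moisture deficit relation, SMD = (FC - theta)/100 * depth * 1000.
SMD = (26.6 - 21.9)/100 * 0.3960 * 1000 = 18.61 mm
Therefore the soil moisture deficit = 18.61 mm.


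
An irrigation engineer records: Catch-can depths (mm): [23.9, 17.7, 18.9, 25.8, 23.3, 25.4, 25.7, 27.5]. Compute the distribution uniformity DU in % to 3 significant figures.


Approach: apply the low-quarter distribution uniformity, DU = (mean of lowest quarter of readings / overall mean)*100.
sorted lowest 2 of 8: [17.7, 18.9] -> mean = 18.300 mm
overall mean = 23.525 mm
DU = (18.300/23.525)*100 = 77.8 %
Therefore the distribution uniformity DU = 77.8 %.


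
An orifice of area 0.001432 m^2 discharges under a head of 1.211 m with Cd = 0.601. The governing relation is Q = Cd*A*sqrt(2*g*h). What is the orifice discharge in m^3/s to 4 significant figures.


Q = 0.601 * 0.001432 * sqrt(2*9.81*1.211) = 0.004195 m^3/s
Therefore the orifice discharge = 0.004195 m^3/s.


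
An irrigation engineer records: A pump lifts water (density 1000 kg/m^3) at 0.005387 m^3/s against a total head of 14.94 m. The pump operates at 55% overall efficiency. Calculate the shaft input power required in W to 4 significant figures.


Approach: apply hydraulic power then efficiency conversion, P = rho*g*Q*H; P_in = P/eta.
Step 1 — hydraulic power (P = rho*g*Q*H):
  P = 1000 * 9.81 * 0.005387 * 14.94 = 789.526 W
Step 2 — input power: P_in = P/eta = 789.526 / 0.55 = 1436 W
Therefore the shaft input power required = 1436 W.


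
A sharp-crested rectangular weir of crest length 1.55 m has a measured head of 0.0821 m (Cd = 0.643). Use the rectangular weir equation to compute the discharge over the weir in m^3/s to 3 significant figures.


Approach: apply the rectangular weir equation, Q = (2/3)*Cd*L*sqrt(2g)*H^1.5.
Q = (2/3)*0.643*1.55*sqrt(2*9.81)*0.0821^1.5 = 0.0692 m^3/s
Therefore the discharge over the weir = 0.0692 m^3/s.


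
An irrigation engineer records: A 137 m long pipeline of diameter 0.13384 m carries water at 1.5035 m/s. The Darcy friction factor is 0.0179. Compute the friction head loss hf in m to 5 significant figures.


Approach: apply the Darcy-Weisbach equation, hf = f*(L/D)*(v^2/(2g)).
hf = 0.0179 * (137/0.13384) * (1.5035^2 / (2*9.81))
hf = 2.1110 m
Therefore the friction head loss hf = 2.1110 m.


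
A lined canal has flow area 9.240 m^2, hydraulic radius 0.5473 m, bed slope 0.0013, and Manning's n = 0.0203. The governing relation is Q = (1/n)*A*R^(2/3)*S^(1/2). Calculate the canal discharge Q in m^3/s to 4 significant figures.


Q = (1/0.0203) * 9.240 * 0.5473^(2/3) * 0.0013^(1/2) = 10.98 m^3/s
Therefore the canal discharge Q = 10.98 m^3/s.


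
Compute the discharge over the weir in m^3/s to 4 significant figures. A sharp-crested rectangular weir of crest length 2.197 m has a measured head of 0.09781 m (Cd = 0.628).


Approach: apply the rectangular weir equation, Q = (2/3)*Cd*L*sqrt(2g)*H^1.5.
Q = (2/3)*0.628*2.197*sqrt(2*9.81)*0.09781^1.5 = 0.1246 m^3/s
Therefore the discharge over the weir = 0.1246 m^3/s.


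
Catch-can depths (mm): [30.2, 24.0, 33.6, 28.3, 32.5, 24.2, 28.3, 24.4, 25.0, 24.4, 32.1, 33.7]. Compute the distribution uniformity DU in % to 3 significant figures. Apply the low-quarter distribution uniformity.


Approach: apply the low-quarter distribution uniformity, DU = (mean of lowest quarter of readings / overall mean)*100.
sorted lowest 3 of 12: [24.0, 24.2, 24.4] -> mean = 24.200 mm
overall mean = 28.392 mm
DU = (24.200/28.392)*100 = 85.2 %
Therefore the distribution uniformity DU = 85.2 %.


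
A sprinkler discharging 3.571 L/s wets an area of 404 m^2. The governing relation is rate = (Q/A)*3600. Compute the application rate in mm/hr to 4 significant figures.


rate = (3.571 / 404) * 3600 = 31.82 mm/hr
Therefore the application rate = 31.82 mm/hr.


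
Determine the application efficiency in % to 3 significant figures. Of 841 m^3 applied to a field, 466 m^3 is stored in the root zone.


Approach: apply the application efficiency ratio, Ea = (stored/applied)*100.
Ea = (466/841)*100 = 55.4 %
Therefore the application efficiency = 55.4 %.


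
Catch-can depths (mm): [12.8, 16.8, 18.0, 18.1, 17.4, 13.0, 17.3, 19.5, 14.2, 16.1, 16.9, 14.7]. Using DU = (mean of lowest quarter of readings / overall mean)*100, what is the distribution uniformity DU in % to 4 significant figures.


sorted lowest 3 of 12: [12.8, 13.0, 14.2] -> mean = 13.3333 mm
overall mean = 16.2333 mm
DU = (13.3333/16.2333)*100 = 82.14 %
Therefore the distribution uniformity DU = 82.14 %.


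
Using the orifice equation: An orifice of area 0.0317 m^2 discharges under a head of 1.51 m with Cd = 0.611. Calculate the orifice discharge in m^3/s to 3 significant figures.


Approach: apply the orifice equation, Q = Cd*A*sqrt(2*g*h).
Q = 0.611 * 0.0317 * sqrt(2*9.81*1.51) = 0.105 m^3/s
Therefore the orifice discharge = 0.105 m^3/s.


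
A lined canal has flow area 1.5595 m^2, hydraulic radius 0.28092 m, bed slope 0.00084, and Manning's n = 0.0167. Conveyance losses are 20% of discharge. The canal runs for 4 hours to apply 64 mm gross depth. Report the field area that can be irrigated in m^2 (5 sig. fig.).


Approach: apply Manning's equation with a conveyance and depth budget, Q = (1/n)*A*R^(2/3)*S^(1/2); Q_field = Q*(1-loss); Area = Q_field*t/(d/1000).
Step 1 — canal discharge (Manning's equation):
  Q = (1/0.0167) * 1.5595 * 0.28092^(2/3) * 0.00084^(1/2) = 1.160906 m^3/s
Step 2 — delivered flow: Q_field = 1.160906*(1 - 20/100) = 0.9287247 m^3/s
Step 3 — volume delivered: V = 0.9287247 * 4*3600 = 13373.64 m^3
Step 4 — area served: A = V / (depth/1000) = 13373.64 / 0.064 = 208960 m^2
Therefore the field area that can be irrigated = 208960 m^2.


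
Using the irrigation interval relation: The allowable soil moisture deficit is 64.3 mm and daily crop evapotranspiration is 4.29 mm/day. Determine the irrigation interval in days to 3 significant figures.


Approach: apply the irrigation interval relation, interval = SMD / ETc.
interval = 64.3 / 4.29 = 15.0 days
Therefore the irrigation interval = 15.0 days.


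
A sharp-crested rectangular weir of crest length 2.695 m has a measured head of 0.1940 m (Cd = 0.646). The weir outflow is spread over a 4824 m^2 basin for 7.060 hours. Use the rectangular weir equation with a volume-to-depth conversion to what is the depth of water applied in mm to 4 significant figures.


Approach: apply the rectangular weir equation with a volume-to-depth conversion, Q = (2/3)*Cd*L*sqrt(2g)*H^1.5; d = Q*t/A * 1000.
Step 1 — weir discharge:
  Q = (2/3)*0.646*2.695*sqrt(2*9.81)*0.1940^1.5 = 0.439291 m^3/s
Step 2 — volume: V = 0.439291 * 7.060*3600 = 11165.0 m^3
Step 3 — depth: d = V/A * 1000 = 11165.0/4824 * 1000 = 2314 mm
Therefore the depth of water applied = 2314 mm.


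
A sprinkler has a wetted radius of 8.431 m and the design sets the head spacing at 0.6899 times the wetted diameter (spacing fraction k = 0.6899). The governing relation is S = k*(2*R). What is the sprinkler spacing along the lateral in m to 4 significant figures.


S = 0.6899 * (2 * 8.431) = 11.63 m
Therefore the sprinkler spacing along the lateral = 11.63 m.


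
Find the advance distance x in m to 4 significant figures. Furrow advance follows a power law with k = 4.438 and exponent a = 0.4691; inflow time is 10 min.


Approach: apply the power-law advance function, x = k*t^a.
x = 4.438 * 10^0.4691 = 13.07 m
Therefore the advance distance x = 13.07 m.


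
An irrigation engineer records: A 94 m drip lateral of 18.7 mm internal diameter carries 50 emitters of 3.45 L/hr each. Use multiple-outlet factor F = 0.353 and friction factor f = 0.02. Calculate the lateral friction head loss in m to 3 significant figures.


Approach: apply Darcy-Weisbach with the multiple-outlet F-factor, Q = n*q/(3600*1000) m^3/s; v = Q/A; hf = F*f*(L/D)*(v^2/(2g)).
Q = 50*3.45/(3600*1000) = 4.7917e-05 m^3/s
A = pi*(18.7e-3/2)^2 = 2.7465e-04 m^2, so v = Q/A = 0.17447 m/s
hf = 0.353*0.02*(94/0.0187)*(0.17447^2/(2*9.81)) = 0.0551 m
Therefore the lateral friction head loss = 0.0551 m.


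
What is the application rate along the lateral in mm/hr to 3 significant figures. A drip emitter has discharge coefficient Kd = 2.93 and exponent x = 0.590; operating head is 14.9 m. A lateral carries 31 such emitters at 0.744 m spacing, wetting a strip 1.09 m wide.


Approach: apply the emitter equation with a lateral mass balance, q = Kd*h^x; Q = n*q; rate = Q/(n*spacing*width).
Step 1 — single emitter flow (q = Kd*h^x):
  q = 2.93 * 14.9^0.590 = 14.423 L/hr
Step 2 — total lateral flow: Q = 31 * 14.423 = 447.10 L/hr
Step 3 — wetted area: A = 31 * 0.744 * 1.09 = 25.140 m^2
Step 4 — application rate: Q/A = 447.10/25.140 = 17.8 mm/hr
Therefore the application rate along the lateral = 17.8 mm/hr.


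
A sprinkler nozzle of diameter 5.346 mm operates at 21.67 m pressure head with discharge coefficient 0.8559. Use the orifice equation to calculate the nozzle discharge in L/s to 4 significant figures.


Approach: apply the orifice equation, Q = Cd*A*sqrt(2*g*h), A = pi*(d/2)^2.
A = pi*(5.346e-3/2)^2 = 2.24465e-05 m^2
Q = 0.8559 * 2.24465e-05 * sqrt(2*9.81*21.67) * 1000 = 0.3961 L/s
Therefore the nozzle discharge = 0.3961 L/s.


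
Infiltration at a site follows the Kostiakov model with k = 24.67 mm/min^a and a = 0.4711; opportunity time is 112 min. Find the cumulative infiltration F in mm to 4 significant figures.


Approach: apply the Kostiakov infiltration equation, F = k*t^a.
F = 24.67 * 112^0.4711 = 227.8 mm
Therefore the cumulative infiltration F = 227.8 mm.


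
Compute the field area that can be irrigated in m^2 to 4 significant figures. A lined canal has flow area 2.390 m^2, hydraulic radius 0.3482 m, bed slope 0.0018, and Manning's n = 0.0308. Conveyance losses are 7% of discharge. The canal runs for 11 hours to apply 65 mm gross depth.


Approach: apply Manning's equation with a conveyance and depth budget, Q = (1/n)*A*R^(2/3)*S^(1/2); Q_field = Q*(1-loss); Area = Q_field*t/(d/1000).
Step 1 — canal discharge (Manning's equation):
  Q = (1/0.0308) * 2.390 * 0.3482^(2/3) * 0.0018^(1/2) = 1.62943 m^3/s
Step 2 — delivered flow: Q_field = 1.62943*(1 - 7/100) = 1.51537 m^3/s
Step 3 — volume delivered: V = 1.51537 * 11*3600 = 60008.7 m^3
Step 4 — area served: A = V / (depth/1000) = 60008.7 / 0.065 = 923200 m^2
Therefore the field area that can be irrigated = 923200 m^2.


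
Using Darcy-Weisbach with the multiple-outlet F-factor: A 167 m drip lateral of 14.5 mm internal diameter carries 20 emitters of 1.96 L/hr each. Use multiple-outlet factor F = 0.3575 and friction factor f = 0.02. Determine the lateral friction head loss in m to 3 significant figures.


Approach: apply Darcy-Weisbach with the multiple-outlet F-factor, Q = n*q/(3600*1000) m^3/s; v = Q/A; hf = F*f*(L/D)*(v^2/(2g)).
Q = 20*1.96/(3600*1000) = 1.0889e-05 m^3/s
A = pi*(14.5e-3/2)^2 = 1.6513e-04 m^2, so v = Q/A = 0.065941 m/s
hf = 0.3575*0.02*(167/0.0145)*(0.065941^2/(2*9.81)) = 0.0183 m
Therefore the lateral friction head loss = 0.0183 m.


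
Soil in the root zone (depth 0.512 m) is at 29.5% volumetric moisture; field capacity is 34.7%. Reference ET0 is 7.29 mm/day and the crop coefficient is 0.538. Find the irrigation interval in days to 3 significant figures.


Approach: apply soil-water budget scheduling, SMD = (FC-theta)/100*depth*1000; ETc = ET0*Kc; interval = SMD/ETc.
Step 1 — soil moisture deficit:
  SMD = (34.7 - 29.5)/100 * 0.512 * 1000 = 26.624 mm
Step 2 — daily crop ET (ETc = ET0*Kc):
  ETc = 7.29 * 0.538 = 3.9220 mm/day
Step 3 — irrigation interval (SMD/ETc):
  interval = 26.624 / 3.9220 = 6.79 days
Therefore the irrigation interval = 6.79 days.


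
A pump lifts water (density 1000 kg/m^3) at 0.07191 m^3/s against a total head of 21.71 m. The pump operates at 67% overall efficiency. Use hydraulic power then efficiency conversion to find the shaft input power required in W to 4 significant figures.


Approach: apply hydraulic power then efficiency conversion, P = rho*g*Q*H; P_in = P/eta.
Step 1 — hydraulic power (P = rho*g*Q*H):
  P = 1000 * 9.81 * 0.07191 * 21.71 = 15315.0 W
Step 2 — input power: P_in = P/eta = 15315.0 / 0.67 = 22860 W
Therefore the shaft input power required = 22860 W.


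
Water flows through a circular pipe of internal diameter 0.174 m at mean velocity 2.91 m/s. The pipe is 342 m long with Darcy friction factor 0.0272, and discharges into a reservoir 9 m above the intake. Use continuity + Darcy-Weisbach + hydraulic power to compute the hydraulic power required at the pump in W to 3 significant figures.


Approach: apply continuity + Darcy-Weisbach + hydraulic power, Q = A*v; hf = f*(L/D)*(v^2/(2g)); H = static + hf; P = rho*g*Q*H.
Step 1 — flow rate (continuity, Q = A*v):
  A = pi*(0.174/2)^2 = 0.023779 m^2
  Q = 0.023779 * 2.91 = 0.069196 m^3/s
Step 2 — friction head loss (Darcy-Weisbach):
  hf = 0.0272 * (342/0.174) * (2.91^2 / (2*9.81))
  hf = 23.075 m
Step 3 — total head: H = 9 + 23.075 = 32.075 m
Step 4 — hydraulic power (P = rho*g*Q*H):
  P = 1000 * 9.81 * 0.069196 * 32.075 = 21800 W
Therefore the hydraulic power required at the pump = 21800 W.


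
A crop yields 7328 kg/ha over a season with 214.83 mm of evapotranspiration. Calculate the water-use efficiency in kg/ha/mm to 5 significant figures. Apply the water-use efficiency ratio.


Approach: apply the water-use efficiency ratio, WUE = yield/ET.
WUE = 7328 / 214.83 = 34.111 kg/ha/mm
Therefore the water-use efficiency = 34.111 kg/ha/mm.


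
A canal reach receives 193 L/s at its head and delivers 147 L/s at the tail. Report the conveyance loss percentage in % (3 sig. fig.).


Approach: apply the conveyance loss ratio, loss% = ((Q_head - Q_tail)/Q_head)*100.
loss = ((193 - 147)/193)*100 = 23.8 %
Therefore the conveyance loss percentage = 23.8 %.


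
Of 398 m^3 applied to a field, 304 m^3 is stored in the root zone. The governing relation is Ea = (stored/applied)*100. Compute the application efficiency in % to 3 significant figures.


Ea = (304/398)*100 = 76.4 %
Therefore the application efficiency = 76.4 %.


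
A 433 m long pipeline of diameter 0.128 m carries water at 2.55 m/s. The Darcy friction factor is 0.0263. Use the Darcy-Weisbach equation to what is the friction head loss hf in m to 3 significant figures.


Approach: apply the Darcy-Weisbach equation, hf = f*(L/D)*(v^2/(2g)).
hf = 0.0263 * (433/0.128) * (2.55^2 / (2*9.81))
hf = 29.5 m
Therefore the friction head loss hf = 29.5 m.


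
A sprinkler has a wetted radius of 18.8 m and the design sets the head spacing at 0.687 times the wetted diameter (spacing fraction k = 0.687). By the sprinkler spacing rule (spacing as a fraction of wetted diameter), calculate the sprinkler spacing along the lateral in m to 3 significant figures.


Approach: apply the sprinkler spacing rule (spacing as a fraction of wetted diameter), S = k*(2*R).
S = 0.687 * (2 * 18.8) = 25.8 m
Therefore the sprinkler spacing along the lateral = 25.8 m.


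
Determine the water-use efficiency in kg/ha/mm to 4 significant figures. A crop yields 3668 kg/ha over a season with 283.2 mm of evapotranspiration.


Approach: apply the water-use efficiency ratio, WUE = yield/ET.
WUE = 3668 / 283.2 = 12.95 kg/ha/mm
Therefore the water-use efficiency = 12.95 kg/ha/mm.


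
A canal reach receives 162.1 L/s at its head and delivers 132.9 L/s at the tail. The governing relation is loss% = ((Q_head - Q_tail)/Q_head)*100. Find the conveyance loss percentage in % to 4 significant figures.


loss = ((162.1 - 132.9)/162.1)*100 = 18.01 %
Therefore the conveyance loss percentage = 18.01 %.


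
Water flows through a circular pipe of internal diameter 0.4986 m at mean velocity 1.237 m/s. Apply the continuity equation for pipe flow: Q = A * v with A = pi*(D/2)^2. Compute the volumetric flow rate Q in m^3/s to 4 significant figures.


A = pi*(0.4986/2)^2 = 0.195252 m^2
Q = 0.195252 * 1.237 = 0.2415 m^3/s
Therefore the volumetric flow rate Q = 0.2415 m^3/s.


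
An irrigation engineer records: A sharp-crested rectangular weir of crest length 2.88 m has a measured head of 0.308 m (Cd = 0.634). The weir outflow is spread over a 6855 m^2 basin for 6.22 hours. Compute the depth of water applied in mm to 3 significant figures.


Approach: apply the rectangular weir equation with a volume-to-depth conversion, Q = (2/3)*Cd*L*sqrt(2g)*H^1.5; d = Q*t/A * 1000.
Step 1 — weir discharge:
  Q = (2/3)*0.634*2.88*sqrt(2*9.81)*0.308^1.5 = 0.92165 m^3/s
Step 2 — volume: V = 0.92165 * 6.22*3600 = 20638 m^3
Step 3 — depth: d = V/A * 1000 = 20638/6855 * 1000 = 3010 mm
Therefore the depth of water applied = 3010 mm.


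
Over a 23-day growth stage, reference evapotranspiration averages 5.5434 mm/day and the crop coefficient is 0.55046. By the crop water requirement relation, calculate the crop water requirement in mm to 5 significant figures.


Approach: apply the crop water requirement relation, CWR = ET0 * Kc * days.
CWR = 5.5434 * 0.55046 * 23 = 70.183 mm
Therefore the crop water requirement = 70.183 mm.


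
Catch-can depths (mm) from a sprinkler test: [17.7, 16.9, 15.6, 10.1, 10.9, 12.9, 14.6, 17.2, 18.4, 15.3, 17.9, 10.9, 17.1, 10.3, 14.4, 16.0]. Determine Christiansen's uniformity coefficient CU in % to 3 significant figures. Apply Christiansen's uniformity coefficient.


Approach: apply Christiansen's uniformity coefficient, CU = (1 - mean_abs_deviation/mean)*100.
mean = 14.762 mm
mean |d_i - mean| = 2.4047 mm
CU = (1 - 2.4047/14.762)*100 = 83.7 %
Therefore Christiansen's uniformity coefficient CU = 83.7 %.


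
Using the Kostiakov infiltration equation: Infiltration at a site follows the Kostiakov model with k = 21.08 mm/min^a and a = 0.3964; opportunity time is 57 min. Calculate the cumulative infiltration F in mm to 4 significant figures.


Approach: apply the Kostiakov infiltration equation, F = k*t^a.
F = 21.08 * 57^0.3964 = 104.7 mm
Therefore the cumulative infiltration F = 104.7 mm.


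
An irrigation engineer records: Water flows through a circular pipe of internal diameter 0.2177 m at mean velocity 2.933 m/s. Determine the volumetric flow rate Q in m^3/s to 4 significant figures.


Approach: apply the continuity equation for pipe flow, Q = A * v with A = pi*(D/2)^2.
A = pi*(0.2177/2)^2 = 0.0372226 m^2
Q = 0.0372226 * 2.933 = 0.1092 m^3/s
Therefore the volumetric flow rate Q = 0.1092 m^3/s.


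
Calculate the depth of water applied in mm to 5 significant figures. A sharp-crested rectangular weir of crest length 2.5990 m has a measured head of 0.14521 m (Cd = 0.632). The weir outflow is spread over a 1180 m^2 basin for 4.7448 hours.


Approach: apply the rectangular weir equation with a volume-to-depth conversion, Q = (2/3)*Cd*L*sqrt(2g)*H^1.5; d = Q*t/A * 1000.
Step 1 — weir discharge:
  Q = (2/3)*0.632*2.5990*sqrt(2*9.81)*0.14521^1.5 = 0.2683962 m^3/s
Step 2 — volume: V = 0.2683962 * 4.7448*3600 = 4584.551 m^3
Step 3 — depth: d = V/A * 1000 = 4584.551/1180 * 1000 = 3885.2 mm
Therefore the depth of water applied = 3885.2 mm.


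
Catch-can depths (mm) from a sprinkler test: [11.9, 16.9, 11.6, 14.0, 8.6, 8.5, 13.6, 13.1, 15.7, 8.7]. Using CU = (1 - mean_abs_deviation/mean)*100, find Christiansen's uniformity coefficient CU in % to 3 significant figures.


mean = 12.260 mm
mean |d_i - mean| = 2.4000 mm
CU = (1 - 2.4000/12.260)*100 = 80.4 %
Therefore Christiansen's uniformity coefficient CU = 80.4 %.


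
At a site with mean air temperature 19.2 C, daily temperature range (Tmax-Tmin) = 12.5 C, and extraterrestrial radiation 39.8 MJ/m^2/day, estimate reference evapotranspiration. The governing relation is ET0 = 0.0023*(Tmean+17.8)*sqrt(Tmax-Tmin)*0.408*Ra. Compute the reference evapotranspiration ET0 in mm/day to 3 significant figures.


ET0 = 0.0023*(19.2+17.8)*sqrt(12.5)*0.408*39.8 = 4.89 mm/day
Therefore the reference evapotranspiration ET0 = 4.89 mm/day.


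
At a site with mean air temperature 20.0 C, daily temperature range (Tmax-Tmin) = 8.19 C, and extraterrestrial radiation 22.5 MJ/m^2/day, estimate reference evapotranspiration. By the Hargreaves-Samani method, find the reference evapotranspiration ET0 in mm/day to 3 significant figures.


Approach: apply the Hargreaves-Samani method, ET0 = 0.0023*(Tmean+17.8)*sqrt(Tmax-Tmin)*0.408*Ra.
ET0 = 0.0023*(20.0+17.8)*sqrt(8.19)*0.408*22.5 = 2.28 mm/day
Therefore the reference evapotranspiration ET0 = 2.28 mm/day.


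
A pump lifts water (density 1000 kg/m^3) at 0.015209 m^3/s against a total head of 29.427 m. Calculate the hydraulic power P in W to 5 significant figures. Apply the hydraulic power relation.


Approach: apply the hydraulic power relation, P = rho*g*Q*H.
P = 1000 * 9.81 * 0.015209 * 29.427 = 4390.5 W
Therefore the hydraulic power P = 4390.5 W.


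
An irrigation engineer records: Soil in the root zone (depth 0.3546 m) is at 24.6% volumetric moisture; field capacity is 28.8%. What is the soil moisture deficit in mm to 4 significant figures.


Approach: apply the soil moisture deficit relation, SMD = (FC - theta)/100 * depth * 1000.
SMD = (28.8 - 24.6)/100 * 0.3546 * 1000 = 14.89 mm
Therefore the soil moisture deficit = 14.89 mm.


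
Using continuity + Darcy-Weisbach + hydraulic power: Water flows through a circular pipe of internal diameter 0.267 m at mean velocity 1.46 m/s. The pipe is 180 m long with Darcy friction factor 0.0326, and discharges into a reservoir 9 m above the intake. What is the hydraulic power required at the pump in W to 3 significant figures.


Approach: apply continuity + Darcy-Weisbach + hydraulic power, Q = A*v; hf = f*(L/D)*(v^2/(2g)); H = static + hf; P = rho*g*Q*H.
Step 1 — flow rate (continuity, Q = A*v):
  A = pi*(0.267/2)^2 = 0.055990 m^2
  Q = 0.055990 * 1.46 = 0.081746 m^3/s
Step 2 — friction head loss (Darcy-Weisbach):
  hf = 0.0326 * (180/0.267) * (1.46^2 / (2*9.81))
  hf = 2.3877 m
Step 3 — total head: H = 9 + 2.3877 = 11.388 m
Step 4 — hydraulic power (P = rho*g*Q*H):
  P = 1000 * 9.81 * 0.081746 * 11.388 = 9130 W
Therefore the hydraulic power required at the pump = 9130 W.


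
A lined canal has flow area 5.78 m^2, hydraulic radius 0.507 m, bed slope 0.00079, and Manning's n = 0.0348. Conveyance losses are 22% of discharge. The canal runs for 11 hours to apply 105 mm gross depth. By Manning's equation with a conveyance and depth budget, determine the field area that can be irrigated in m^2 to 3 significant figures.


Approach: apply Manning's equation with a conveyance and depth budget, Q = (1/n)*A*R^(2/3)*S^(1/2); Q_field = Q*(1-loss); Area = Q_field*t/(d/1000).
Step 1 — canal discharge (Manning's equation):
  Q = (1/0.0348) * 5.78 * 0.507^(2/3) * 0.00079^(1/2) = 2.9683 m^3/s
Step 2 — delivered flow: Q_field = 2.9683*(1 - 22/100) = 2.3152 m^3/s
Step 3 — volume delivered: V = 2.3152 * 11*3600 = 91683 m^3
Step 4 — area served: A = V / (depth/1000) = 91683 / 0.105 = 873000 m^2
Therefore the field area that can be irrigated = 873000 m^2.


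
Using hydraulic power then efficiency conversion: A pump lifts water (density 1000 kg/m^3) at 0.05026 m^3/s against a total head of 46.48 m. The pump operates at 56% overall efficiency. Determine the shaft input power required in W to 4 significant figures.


Approach: apply hydraulic power then efficiency conversion, P = rho*g*Q*H; P_in = P/eta.
Step 1 — hydraulic power (P = rho*g*Q*H):
  P = 1000 * 9.81 * 0.05026 * 46.48 = 22917.0 W
Step 2 — input power: P_in = P/eta = 22917.0 / 0.56 = 40920 W
Therefore the shaft input power required = 40920 W.


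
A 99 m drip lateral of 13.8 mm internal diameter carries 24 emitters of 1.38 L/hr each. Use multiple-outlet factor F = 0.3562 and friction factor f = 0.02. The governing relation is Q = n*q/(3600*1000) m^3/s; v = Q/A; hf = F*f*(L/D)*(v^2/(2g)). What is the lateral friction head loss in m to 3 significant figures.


Q = 24*1.38/(3600*1000) = 9.2000e-06 m^3/s
A = pi*(13.8e-3/2)^2 = 1.4957e-04 m^2, so v = Q/A = 0.061509 m/s
hf = 0.3562*0.02*(99/0.0138)*(0.061509^2/(2*9.81)) = 0.00986 m
Therefore the lateral friction head loss = 0.00986 m.


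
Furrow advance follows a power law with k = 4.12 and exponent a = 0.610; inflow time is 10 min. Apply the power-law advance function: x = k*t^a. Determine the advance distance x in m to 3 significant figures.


x = 4.12 * 10^0.610 = 16.8 m
Therefore the advance distance x = 16.8 m.


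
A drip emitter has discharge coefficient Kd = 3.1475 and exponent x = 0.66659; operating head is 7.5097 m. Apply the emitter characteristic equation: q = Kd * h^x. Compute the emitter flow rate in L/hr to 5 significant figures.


q = 3.1475 * 7.5097^0.66659 = 12.068 L/hr
Therefore the emitter flow rate = 12.068 L/hr.


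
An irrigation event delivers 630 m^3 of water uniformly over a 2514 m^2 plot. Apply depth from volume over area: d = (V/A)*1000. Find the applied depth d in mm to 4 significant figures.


d = (630 / 2514) * 1000 = 250.6 mm
Therefore the applied depth d = 250.6 mm.


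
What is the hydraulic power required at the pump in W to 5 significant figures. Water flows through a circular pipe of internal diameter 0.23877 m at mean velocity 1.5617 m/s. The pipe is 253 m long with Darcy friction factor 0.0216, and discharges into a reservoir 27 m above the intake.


Approach: apply continuity + Darcy-Weisbach + hydraulic power, Q = A*v; hf = f*(L/D)*(v^2/(2g)); H = static + hf; P = rho*g*Q*H.
Step 1 — flow rate (continuity, Q = A*v):
  A = pi*(0.23877/2)^2 = 0.04477642 m^2
  Q = 0.04477642 * 1.5617 = 0.06992734 m^3/s
Step 2 — friction head loss (Darcy-Weisbach):
  hf = 0.0216 * (253/0.23877) * (1.5617^2 / (2*9.81))
  hf = 2.845055 m
Step 3 — total head: H = 27 + 2.845055 = 29.84506 m
Step 4 — hydraulic power (P = rho*g*Q*H):
  P = 1000 * 9.81 * 0.06992734 * 29.84506 = 20473 W
Therefore the hydraulic power required at the pump = 20473 W.


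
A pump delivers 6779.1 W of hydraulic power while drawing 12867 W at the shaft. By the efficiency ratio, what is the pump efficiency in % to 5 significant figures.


Approach: apply the efficiency ratio, eta = (P_out/P_in)*100.
eta = (6779.1 / 12867) * 100 = 52.686 %
Therefore the pump efficiency = 52.686 %.


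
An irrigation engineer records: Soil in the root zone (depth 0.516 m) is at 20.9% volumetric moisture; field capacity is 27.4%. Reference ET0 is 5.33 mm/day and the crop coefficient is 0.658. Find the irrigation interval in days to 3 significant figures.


Approach: apply soil-water budget scheduling, SMD = (FC-theta)/100*depth*1000; ETc = ET0*Kc; interval = SMD/ETc.
Step 1 — soil moisture deficit:
  SMD = (27.4 - 20.9)/100 * 0.516 * 1000 = 33.540 mm
Step 2 — daily crop ET (ETc = ET0*Kc):
  ETc = 5.33 * 0.658 = 3.5071 mm/day
Step 3 — irrigation interval (SMD/ETc):
  interval = 33.540 / 3.5071 = 9.56 days
Therefore the irrigation interval = 9.56 days.


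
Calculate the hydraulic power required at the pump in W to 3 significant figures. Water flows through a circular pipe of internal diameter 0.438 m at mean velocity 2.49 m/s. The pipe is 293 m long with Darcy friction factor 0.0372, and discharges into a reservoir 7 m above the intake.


Approach: apply continuity + Darcy-Weisbach + hydraulic power, Q = A*v; hf = f*(L/D)*(v^2/(2g)); H = static + hf; P = rho*g*Q*H.
Step 1 — flow rate (continuity, Q = A*v):
  A = pi*(0.438/2)^2 = 0.15067 m^2
  Q = 0.15067 * 2.49 = 0.37518 m^3/s
Step 2 — friction head loss (Darcy-Weisbach):
  hf = 0.0372 * (293/0.438) * (2.49^2 / (2*9.81))
  hf = 7.8639 m
Step 3 — total head: H = 7 + 7.8639 = 14.864 m
Step 4 — hydraulic power (P = rho*g*Q*H):
  P = 1000 * 9.81 * 0.37518 * 14.864 = 54700 W
Therefore the hydraulic power required at the pump = 54700 W.
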